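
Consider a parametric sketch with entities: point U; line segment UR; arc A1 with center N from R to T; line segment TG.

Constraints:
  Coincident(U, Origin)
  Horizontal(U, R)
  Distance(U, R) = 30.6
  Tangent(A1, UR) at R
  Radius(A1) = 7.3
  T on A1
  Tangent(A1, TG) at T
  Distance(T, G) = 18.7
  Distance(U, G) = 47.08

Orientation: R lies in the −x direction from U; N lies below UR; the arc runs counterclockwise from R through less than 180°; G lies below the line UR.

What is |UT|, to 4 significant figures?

38.42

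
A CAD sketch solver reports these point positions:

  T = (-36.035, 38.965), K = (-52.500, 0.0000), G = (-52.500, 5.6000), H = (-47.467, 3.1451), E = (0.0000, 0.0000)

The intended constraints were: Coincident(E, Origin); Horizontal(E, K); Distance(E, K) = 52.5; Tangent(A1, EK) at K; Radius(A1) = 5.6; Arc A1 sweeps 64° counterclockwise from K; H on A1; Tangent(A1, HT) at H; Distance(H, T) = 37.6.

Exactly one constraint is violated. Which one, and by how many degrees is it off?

Tangent(A1, HT) at H — off by 8.30°.

E = (0.00, 0.00) ✓; E.y = 0.00, K.y = 0.00 ✓; |EK| = 52.50 ✓; ∠(GK, KE) = 90.00° ✓; |GK| = 5.600 ✓; bearing(G→H) − bearing(G→K) = 64.00° ✓; |GH| = 5.600 ✓; ∠(GH, HT) = 81.70° ✗; |HT| = 37.60 ✓.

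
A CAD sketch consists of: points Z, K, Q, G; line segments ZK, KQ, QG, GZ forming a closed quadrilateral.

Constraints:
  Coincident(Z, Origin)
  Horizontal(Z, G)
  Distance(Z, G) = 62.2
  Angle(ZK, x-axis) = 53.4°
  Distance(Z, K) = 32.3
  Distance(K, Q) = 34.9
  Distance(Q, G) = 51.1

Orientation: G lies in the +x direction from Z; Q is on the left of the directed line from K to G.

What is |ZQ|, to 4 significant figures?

66.75

Z is at the origin; ZG is horizontal with |ZG| = 62.2 and G in +x, so G = (62.2, 0). ZK runs at 53.4° with |ZK| = 32.3, so K = (19.26, 25.93). Q is determined by |KQ| = 34.9 and |QG| = 51.1 together: it lies at the intersection of circle(K, 34.9) and circle(G, 51.1). With |KG| = 50.16, the foot of the radical line on KG is 11.20 from K and the perpendicular offset is √(34.9² − 11.20²) = 33.06. Taking the left-of-KG solution: Q = (45.93, 48.44).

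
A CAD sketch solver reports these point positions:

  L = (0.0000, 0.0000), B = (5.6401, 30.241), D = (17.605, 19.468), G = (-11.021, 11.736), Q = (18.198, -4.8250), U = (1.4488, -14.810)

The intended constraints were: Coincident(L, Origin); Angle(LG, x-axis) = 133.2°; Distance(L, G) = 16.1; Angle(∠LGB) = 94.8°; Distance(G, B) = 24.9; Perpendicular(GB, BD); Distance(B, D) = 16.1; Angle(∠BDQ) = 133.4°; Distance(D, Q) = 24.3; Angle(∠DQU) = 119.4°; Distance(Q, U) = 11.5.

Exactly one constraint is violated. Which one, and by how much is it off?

Distance(Q, U) = 11.5 — off by 8.00.

L = (0.00, 0.00) ✓; LG at 133.2° ✓; |LG| = 16.10 ✓; ∠LGB = 94.80° ✓; |GB| = 24.90 ✓; ∠(GB, BD) = 90.00° ✓; |BD| = 16.10 ✓; ∠BDQ = 133.4° ✓; |DQ| = 24.30 ✓; ∠DQU = 119.4° ✓; |QU| = 19.50 ✗.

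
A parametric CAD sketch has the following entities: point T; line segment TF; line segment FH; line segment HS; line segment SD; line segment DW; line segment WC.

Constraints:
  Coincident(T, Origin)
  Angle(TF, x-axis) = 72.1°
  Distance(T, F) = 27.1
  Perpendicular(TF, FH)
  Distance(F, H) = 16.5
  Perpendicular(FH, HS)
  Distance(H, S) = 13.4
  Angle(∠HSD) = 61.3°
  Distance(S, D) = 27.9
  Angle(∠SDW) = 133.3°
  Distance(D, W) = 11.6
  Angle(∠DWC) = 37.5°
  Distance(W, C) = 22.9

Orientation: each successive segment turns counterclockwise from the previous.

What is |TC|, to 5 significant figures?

25.295

T is at the origin; TF runs at 72.1° with length 27.1, so F = (8.3294, 25.788). The perpendicularity gives FH at right angles to TF, so FH runs at 162.10°; with |FH| = 16.5, H = (-7.3719, 30.860). FH is perpendicular to HS, so HS runs at -107.90°; with |HS| = 13.4, S = (-11.491, 18.108). ∠HSD = 61.3° gives SD at 10.800° from the x-axis; with |SD| = 27.9, D = (15.915, 23.336). ∠SDW = 133.3° gives DW at 57.500° from the x-axis; with |DW| = 11.6, W = (22.148, 33.120). ∠DWC = 37.5° gives WC at -160.00° from the x-axis; with |WC| = 22.9, C = (0.62901, 25.287). Then |TC| = |C − T| = 25.295.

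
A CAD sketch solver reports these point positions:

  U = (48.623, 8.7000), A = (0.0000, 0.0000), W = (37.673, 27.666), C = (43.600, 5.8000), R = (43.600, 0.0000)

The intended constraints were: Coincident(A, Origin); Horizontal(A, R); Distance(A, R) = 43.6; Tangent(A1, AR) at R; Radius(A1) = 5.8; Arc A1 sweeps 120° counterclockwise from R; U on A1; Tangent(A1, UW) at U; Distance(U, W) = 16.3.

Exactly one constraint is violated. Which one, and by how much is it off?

Distance(U, W) = 16.3 — off by 5.60.

A = (0.00, 0.00) ✓; A.y = 0.00, R.y = 0.00 ✓; |AR| = 43.60 ✓; ∠(CR, RA) = 90.00° ✓; |CR| = 5.800 ✓; bearing(C→U) − bearing(C→R) = 120.0° ✓; |CU| = 5.800 ✓; ∠(CU, UW) = 90.00° ✓; |UW| = 21.90 ✗.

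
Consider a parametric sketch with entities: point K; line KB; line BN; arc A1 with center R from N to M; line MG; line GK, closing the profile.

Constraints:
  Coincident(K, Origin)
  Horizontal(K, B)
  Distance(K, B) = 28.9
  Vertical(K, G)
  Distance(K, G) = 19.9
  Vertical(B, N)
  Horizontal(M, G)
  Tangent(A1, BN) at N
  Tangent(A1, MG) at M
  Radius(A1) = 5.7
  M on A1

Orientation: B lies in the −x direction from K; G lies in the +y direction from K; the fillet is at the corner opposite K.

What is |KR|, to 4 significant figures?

27.20

KG is vertical with |KG| = 19.9 and G on the +y side, so G = (0.000, 19.90). The virtual corner opposite K is at (-28.90, 19.90). The tangent condition forces RN to be normal to BN and since A1 is tangent to MG there, RM ⟂ MG, with radius 5.7, so the center R sits 5.7 in from both sides at R = (-23.20, 14.20). Then |KR| = |R − K| = 27.20.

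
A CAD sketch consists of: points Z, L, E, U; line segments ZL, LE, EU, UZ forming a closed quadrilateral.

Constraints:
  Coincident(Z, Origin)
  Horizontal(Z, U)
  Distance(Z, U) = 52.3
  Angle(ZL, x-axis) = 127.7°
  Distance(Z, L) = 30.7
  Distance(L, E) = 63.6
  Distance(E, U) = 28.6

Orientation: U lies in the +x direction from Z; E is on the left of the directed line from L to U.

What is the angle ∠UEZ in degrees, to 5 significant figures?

73.672°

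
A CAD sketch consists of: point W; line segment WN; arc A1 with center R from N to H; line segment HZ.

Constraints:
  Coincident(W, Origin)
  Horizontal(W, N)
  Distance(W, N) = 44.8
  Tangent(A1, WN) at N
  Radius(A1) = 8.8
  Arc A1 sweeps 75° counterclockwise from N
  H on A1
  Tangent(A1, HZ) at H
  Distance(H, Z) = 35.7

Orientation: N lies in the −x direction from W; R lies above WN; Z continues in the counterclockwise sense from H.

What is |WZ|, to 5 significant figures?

49.130

On A1, N sits at bearing -90° from R; a 75° counterclockwise sweep puts H at bearing -15°, so H = R + 8.8·(cos -15°, sin -15°) = (-36.300, 6.5224). Since A1 is tangent to HZ there, RH ⟂ HZ, so HZ runs along (−sin -15°, cos -15°); with |HZ| = 35.7, Z = (-27.060, 41.006). Then |WZ| = |Z − W| = 49.130.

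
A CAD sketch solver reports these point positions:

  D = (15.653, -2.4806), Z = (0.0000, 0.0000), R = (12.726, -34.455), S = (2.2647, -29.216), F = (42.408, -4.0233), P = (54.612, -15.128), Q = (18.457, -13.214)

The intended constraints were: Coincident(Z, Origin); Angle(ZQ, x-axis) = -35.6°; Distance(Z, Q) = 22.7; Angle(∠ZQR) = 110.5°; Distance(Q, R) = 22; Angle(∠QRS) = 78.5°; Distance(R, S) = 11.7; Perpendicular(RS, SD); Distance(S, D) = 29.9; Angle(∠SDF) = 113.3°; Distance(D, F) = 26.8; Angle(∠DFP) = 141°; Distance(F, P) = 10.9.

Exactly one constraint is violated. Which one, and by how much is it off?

Distance(F, P) = 10.9 — off by 5.60.

Z = (0.00, 0.00) ✓; ZQ at -35.60° ✓; |ZQ| = 22.70 ✓; ∠ZQR = 110.5° ✓; |QR| = 22.00 ✓; ∠QRS = 78.50° ✓; |RS| = 11.70 ✓; ∠(RS, SD) = 90.00° ✓; |SD| = 29.90 ✓; ∠SDF = 113.3° ✓; |DF| = 26.80 ✓; ∠DFP = 141.0° ✓; |FP| = 16.50 ✗.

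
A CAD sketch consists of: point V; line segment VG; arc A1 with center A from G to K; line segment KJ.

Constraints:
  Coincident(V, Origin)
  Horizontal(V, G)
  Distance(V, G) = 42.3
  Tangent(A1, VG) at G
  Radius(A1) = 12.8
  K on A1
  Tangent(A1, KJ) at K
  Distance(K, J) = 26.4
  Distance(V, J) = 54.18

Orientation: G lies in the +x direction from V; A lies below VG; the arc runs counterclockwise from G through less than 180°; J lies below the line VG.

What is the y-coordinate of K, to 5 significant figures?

-15.399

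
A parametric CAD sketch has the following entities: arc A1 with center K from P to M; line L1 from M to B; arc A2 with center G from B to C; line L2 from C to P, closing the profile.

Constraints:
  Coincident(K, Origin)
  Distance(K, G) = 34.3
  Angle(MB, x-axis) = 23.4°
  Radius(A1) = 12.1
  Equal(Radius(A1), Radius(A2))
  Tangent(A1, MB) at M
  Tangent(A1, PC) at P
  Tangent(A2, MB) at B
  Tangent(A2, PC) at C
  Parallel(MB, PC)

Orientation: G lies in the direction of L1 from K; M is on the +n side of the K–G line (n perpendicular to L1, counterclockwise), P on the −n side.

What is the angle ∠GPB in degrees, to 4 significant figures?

15.77°

The slot axis is L1's direction at 23.4°, so u = (cos 23.4°, sin 23.4°) = (0.9178, 0.3971) and n = (−sin 23.4°, cos 23.4°) = (-0.3971, 0.9178). K is at the origin and G lies 34.3 along u from K, so G = 34.3·u = (31.48, 13.62). Tangency of A1 to both parallel lines with radius 12.1 puts M and P at K ± 12.1·n: M = (-4.805, 11.10), P = (4.805, -11.10). Equal radii place B and C the same way about G: B = G + 12.1·n = (26.67, 24.73), C = G − 12.1·n = (36.28, 2.517). Then cos ∠GPB = PG·PB / (|PG||PB|), giving 15.77°.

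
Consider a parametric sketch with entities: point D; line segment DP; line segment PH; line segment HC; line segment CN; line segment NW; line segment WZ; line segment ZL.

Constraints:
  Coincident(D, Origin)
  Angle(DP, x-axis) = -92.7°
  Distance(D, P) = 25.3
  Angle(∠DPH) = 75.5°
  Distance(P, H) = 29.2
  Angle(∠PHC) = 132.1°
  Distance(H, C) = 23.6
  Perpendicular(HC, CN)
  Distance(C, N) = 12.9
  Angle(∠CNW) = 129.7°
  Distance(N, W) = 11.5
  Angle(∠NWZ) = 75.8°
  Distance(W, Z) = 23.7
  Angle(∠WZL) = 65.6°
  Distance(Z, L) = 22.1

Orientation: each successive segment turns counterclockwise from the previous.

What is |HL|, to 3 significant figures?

26.7

D is at the origin; DP runs at -92.7° with length 25.3, so P = (-1.19, -25.3). ∠DPH = 75.5° gives PH at 11.8° from the x-axis; with |PH| = 29.2, H = (27.4, -19.3). ∠PHC = 132.1° gives HC at 59.7° from the x-axis; with |HC| = 23.6, C = (39.3, 1.08). HC is perpendicular to CN, so CN runs at 150°; with |CN| = 12.9, N = (28.2, 7.58). ∠CNW = 129.7° gives NW at -160° from the x-axis; with |NW| = 11.5, W = (17.4, 3.65). ∠NWZ = 75.8° gives WZ at -55.8° from the x-axis; with |WZ| = 23.7, Z = (30.7, -16.0). ∠WZL = 65.6° gives ZL at 58.6° from the x-axis; with |ZL| = 22.1, L = (42.2, 2.91). Then |HL| = |L − H| = 26.7.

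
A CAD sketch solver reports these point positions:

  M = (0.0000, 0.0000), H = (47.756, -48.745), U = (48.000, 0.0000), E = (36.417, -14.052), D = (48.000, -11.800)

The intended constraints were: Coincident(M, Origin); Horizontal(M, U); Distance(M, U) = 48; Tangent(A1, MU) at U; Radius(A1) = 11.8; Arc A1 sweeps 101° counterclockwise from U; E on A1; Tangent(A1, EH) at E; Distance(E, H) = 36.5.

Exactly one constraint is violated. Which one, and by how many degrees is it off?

Tangent(A1, EH) at E — off by 7.10°.

M = (0.00, 0.00) ✓; M.y = 0.00, U.y = 0.00 ✓; |MU| = 48.00 ✓; ∠(DU, UM) = 90.00° ✓; |DU| = 11.80 ✓; bearing(D→E) − bearing(D→U) = 101.0° ✓; |DE| = 11.80 ✓; ∠(DE, EH) = 82.90° ✗; |EH| = 36.50 ✓.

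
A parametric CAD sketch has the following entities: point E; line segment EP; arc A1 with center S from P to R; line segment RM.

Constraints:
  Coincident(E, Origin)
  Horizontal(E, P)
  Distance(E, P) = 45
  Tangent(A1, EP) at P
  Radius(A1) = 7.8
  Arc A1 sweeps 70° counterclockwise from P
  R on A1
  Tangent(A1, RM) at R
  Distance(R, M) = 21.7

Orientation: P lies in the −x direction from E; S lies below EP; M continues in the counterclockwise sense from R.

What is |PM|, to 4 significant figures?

29.48

On A1, P sits at bearing 90° from S; a 70° counterclockwise sweep puts R at bearing 160°, so R = S + 7.8·(cos 160°, sin 160°) = (-52.33, -5.132). Since A1 is tangent to RM there, SR ⟂ RM, so RM runs along (−sin 160°, cos 160°); with |RM| = 21.7, M = (-59.75, -25.52). Then |PM| = |M − P| = 29.48.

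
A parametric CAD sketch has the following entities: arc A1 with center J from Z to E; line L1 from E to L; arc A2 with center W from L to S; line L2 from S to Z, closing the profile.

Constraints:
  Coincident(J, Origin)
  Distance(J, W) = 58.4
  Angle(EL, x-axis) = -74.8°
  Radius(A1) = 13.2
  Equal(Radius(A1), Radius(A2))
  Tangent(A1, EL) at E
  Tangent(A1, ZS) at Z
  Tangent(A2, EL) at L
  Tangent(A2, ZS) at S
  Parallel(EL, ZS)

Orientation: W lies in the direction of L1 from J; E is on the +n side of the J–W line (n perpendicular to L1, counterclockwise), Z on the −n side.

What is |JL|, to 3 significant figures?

59.9

The slot axis is L1's direction at -74.8°, so u = (cos -74.8°, sin -74.8°) = (0.262, -0.965) and n = (−sin -74.8°, cos -74.8°) = (0.965, 0.262). J is at the origin and W lies 58.4 along u from J, so W = 58.4·u = (15.3, -56.4). Tangency of A1 to both parallel lines with radius 13.2 puts E and Z at J ± 13.2·n: E = (12.7, 3.46), Z = (-12.7, -3.46). Equal radii place L and S the same way about W: L = W + 13.2·n = (28.1, -52.9), S = W − 13.2·n = (2.57, -59.8). Then |JL| = |L − J| = 59.9.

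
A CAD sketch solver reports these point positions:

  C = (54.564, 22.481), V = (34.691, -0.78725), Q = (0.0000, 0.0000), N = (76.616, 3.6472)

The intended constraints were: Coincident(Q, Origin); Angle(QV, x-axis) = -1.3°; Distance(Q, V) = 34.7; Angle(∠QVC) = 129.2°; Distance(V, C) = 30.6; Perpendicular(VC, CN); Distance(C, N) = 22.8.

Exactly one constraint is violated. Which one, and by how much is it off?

Distance(C, N) = 22.8 — off by 6.20.

Q = (0.00, 0.00) ✓; QV at -1.300° ✓; |QV| = 34.70 ✓; ∠QVC = 129.2° ✓; |VC| = 30.60 ✓; ∠(VC, CN) = 90.00° ✓; |CN| = 29.00 ✗.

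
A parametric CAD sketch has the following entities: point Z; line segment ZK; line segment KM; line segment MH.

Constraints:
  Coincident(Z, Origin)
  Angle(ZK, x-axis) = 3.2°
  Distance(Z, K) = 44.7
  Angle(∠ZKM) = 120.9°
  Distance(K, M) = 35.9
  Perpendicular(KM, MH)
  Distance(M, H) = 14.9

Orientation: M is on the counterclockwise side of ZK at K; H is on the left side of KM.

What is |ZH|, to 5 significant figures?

63.357

Z is at the origin; ZK runs at 3.2° with length 44.7, so K = 44.7·(cos 3.2°, sin 3.2°) = (44.630, 2.4952). ∠ZKM = 120.9°, so KM runs at 3.2° + (180° − 120.9°) = 62.300° from the x-axis; with |KM| = 35.9, M = K + 35.9·(cos 62.300°, sin 62.300°) = (61.318, 34.281). The perpendicularity gives MH at right angles to KM; with |MH| = 14.9 on the left of KM, H = M + 14.9·(-0.88539, 0.46484) = (48.126, 41.207). Then |ZH| = |H − Z| = 63.357.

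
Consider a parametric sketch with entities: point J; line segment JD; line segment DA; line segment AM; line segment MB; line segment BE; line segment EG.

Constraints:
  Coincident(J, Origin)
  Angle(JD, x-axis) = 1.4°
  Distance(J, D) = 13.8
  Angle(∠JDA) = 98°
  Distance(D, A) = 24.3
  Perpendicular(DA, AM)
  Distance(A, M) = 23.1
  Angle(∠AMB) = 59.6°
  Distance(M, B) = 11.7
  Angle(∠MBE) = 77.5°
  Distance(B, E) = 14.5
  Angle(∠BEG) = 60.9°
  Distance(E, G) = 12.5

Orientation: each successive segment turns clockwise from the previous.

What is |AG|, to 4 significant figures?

18.80

J is at the origin; JD runs at 1.4° with length 13.8, so D = (13.80, 0.3372). ∠JDA = 98.0° gives DA at -80.60° from the x-axis; with |DA| = 24.3, A = (17.76, -23.64). The perpendicularity gives AM at right angles to DA, so AM runs at -170.6°; with |AM| = 23.1, M = (-5.025, -27.41). ∠AMB = 59.6° gives MB at 69.00° from the x-axis; with |MB| = 11.7, B = (-0.8322, -16.49). ∠MBE = 77.5° gives BE at -33.50° from the x-axis; with |BE| = 14.5, E = (11.26, -24.49). ∠BEG = 60.9° gives EG at -152.6° from the x-axis; with |EG| = 12.5, G = (0.1614, -30.24). Then |AG| = |G − A| = 18.80.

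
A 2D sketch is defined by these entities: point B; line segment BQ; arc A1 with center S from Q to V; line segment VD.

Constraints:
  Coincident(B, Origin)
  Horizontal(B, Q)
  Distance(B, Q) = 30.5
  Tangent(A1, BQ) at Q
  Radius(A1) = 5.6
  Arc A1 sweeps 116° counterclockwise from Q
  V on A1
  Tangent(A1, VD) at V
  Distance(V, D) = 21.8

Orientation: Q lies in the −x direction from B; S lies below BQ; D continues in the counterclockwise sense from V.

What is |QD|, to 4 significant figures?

28.02

B is at the origin; B and Q share the same y with |BQ| = 30.5 and Q on the −x side, so Q = (-30.50, 0.000). Tangency of A1 to BQ means the radius SQ is perpendicular to BQ, so S = Q + (0, -5.6) = (-30.50, -5.600). On A1, Q sits at bearing 90° from S; a 116° counterclockwise sweep puts V at bearing 206°, so V = S + 5.6·(cos 206°, sin 206°) = (-35.53, -8.055). Since A1 is tangent to VD there, SV ⟂ VD, so VD runs along (−sin 206°, cos 206°); with |VD| = 21.8, D = (-25.98, -27.65). Then |QD| = |D − Q| = 28.02.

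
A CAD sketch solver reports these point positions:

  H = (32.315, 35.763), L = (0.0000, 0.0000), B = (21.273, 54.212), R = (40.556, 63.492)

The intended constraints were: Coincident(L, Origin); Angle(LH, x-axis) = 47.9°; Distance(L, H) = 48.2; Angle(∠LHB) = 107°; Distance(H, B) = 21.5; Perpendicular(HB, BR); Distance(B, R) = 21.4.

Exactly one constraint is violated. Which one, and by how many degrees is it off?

Perpendicular(HB, BR) — off by 5.20°.

L = (0.00, 0.00) ✓; LH at 47.90° ✓; |LH| = 48.20 ✓; ∠LHB = 107.0° ✓; |HB| = 21.50 ✓; ∠(HB, BR) = 95.20° ✗; |BR| = 21.40 ✓.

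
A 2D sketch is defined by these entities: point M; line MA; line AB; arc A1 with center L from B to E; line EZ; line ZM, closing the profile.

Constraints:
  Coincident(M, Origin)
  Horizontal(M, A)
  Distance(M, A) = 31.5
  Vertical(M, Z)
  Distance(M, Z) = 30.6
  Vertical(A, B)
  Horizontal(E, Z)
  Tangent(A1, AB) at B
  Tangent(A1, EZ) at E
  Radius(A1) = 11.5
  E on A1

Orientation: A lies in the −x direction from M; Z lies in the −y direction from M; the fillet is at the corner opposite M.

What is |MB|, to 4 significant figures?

36.84

M is at the origin; MA is horizontal with |MA| = 31.5 and A on the −x side, so A = (-31.50, 0.000). M and Z share the same x with |MZ| = 30.6 and Z on the −y side, so Z = (0.000, -30.60). The virtual corner opposite M is at (-31.50, -30.60). A1 meets AB tangentially, so LB is at right angles to AB and since A1 is tangent to EZ there, LE ⟂ EZ, with radius 11.5, so the center L sits 11.5 in from both sides at L = (-20.00, -19.10). That places the tangent points at B = (-31.50, -19.10) on AB and E = (-20.00, -30.60) on EZ. Then |MB| = |B − M| = 36.84.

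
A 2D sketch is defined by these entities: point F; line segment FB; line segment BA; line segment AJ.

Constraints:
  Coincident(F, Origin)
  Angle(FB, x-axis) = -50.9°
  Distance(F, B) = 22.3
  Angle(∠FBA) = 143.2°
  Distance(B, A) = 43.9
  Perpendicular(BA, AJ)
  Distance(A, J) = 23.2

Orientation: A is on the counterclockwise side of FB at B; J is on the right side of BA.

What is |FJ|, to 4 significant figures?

71.77

F is at the origin; FB runs at -50.9° with length 22.3, so B = 22.3·(cos -50.9°, sin -50.9°) = (14.06, -17.31). ∠FBA = 143.2°, so BA runs at -50.9° + (180° − 143.2°) = -14.10° from the x-axis; with |BA| = 43.9, A = B + 43.9·(cos -14.10°, sin -14.10°) = (56.64, -28.00). BA ⟂ AJ; with |AJ| = 23.2 on the right of BA, J = A + 23.2·(-0.2436, -0.9699) = (50.99, -50.50). Then |FJ| = |J − F| = 71.77.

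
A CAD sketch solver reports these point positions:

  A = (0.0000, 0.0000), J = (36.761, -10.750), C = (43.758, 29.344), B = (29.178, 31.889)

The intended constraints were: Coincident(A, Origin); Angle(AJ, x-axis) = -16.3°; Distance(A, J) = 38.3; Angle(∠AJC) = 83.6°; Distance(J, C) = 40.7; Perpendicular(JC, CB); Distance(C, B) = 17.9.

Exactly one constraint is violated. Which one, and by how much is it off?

Distance(C, B) = 17.9 — off by 3.10.

A = (0.00, 0.00) ✓; AJ at -16.30° ✓; |AJ| = 38.30 ✓; ∠AJC = 83.60° ✓; |JC| = 40.70 ✓; ∠(JC, CB) = 90.00° ✓; |CB| = 14.80 ✗.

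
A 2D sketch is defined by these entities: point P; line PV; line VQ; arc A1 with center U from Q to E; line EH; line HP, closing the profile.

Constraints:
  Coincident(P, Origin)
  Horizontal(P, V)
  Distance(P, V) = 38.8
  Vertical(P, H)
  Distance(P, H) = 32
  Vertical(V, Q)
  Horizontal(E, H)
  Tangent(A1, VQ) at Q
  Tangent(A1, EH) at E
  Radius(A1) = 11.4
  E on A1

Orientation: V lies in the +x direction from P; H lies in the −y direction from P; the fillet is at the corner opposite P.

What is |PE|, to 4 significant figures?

42.13

P is at the origin; PV is horizontal with |PV| = 38.8 and V on the +x side, so V = (38.80, 0.000). P and H share the same x with |PH| = 32.0 and H on the −y side, so H = (0.000, -32.00). The virtual corner opposite P is at (38.80, -32.00). A1 meets VQ tangentially, so UQ is at right angles to VQ and A1 meets EH tangentially, so UE is at right angles to EH, with radius 11.4, so the center U sits 11.4 in from both sides at U = (27.40, -20.60). That places the tangent points at Q = (38.80, -20.60) on VQ and E = (27.40, -32.00) on EH. Then |PE| = |E − P| = 42.13.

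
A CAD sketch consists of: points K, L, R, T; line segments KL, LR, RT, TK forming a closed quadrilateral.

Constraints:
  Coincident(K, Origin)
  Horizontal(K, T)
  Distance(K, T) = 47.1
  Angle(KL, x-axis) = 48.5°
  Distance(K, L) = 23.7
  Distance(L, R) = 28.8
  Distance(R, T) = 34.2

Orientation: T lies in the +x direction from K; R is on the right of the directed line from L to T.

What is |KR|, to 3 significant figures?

18.4

Checks: |LR| = 28.80 ✓; |RT| = 34.20 ✓.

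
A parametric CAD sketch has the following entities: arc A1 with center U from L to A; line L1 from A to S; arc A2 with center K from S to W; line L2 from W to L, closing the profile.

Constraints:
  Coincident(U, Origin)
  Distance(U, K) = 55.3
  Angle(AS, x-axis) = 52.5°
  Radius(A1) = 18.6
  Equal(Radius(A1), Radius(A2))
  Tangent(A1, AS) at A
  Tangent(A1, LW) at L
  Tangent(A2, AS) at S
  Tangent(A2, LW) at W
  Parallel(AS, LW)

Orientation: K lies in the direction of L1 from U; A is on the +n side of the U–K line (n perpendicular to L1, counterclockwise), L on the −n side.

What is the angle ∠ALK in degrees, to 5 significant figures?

71.410°

U is at the origin and K lies 55.3 along u from U, so K = 55.3·u = (33.665, 43.872). Tangency of A1 to both parallel lines with radius 18.6 puts A and L at U ± 18.6·n: A = (-14.756, 11.323), L = (14.756, -11.323). Then cos ∠ALK = LA·LK / (|LA||LK|), giving 71.410°.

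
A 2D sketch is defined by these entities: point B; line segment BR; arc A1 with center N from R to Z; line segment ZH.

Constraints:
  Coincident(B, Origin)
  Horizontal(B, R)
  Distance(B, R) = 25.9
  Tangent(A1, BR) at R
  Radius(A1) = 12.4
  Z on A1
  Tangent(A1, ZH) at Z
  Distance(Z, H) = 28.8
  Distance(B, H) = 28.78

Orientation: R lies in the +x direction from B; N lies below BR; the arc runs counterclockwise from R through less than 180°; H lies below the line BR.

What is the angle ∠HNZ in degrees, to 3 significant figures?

66.7°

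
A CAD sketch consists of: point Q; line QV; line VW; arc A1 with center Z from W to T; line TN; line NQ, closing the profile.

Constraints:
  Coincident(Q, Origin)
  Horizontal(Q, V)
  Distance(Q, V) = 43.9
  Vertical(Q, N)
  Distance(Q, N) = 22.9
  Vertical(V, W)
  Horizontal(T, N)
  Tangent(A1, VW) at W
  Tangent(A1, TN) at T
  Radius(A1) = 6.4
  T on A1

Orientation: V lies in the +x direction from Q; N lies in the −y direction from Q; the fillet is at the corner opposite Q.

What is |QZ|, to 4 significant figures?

40.97

Q is at the origin; QV is horizontal with |QV| = 43.9 and V on the +x side, so V = (43.90, 0.000). QN is vertical with |QN| = 22.9 and N on the −y side, so N = (0.000, -22.90). The virtual corner opposite Q is at (43.90, -22.90). A1 meets VW tangentially, so ZW is at right angles to VW and since A1 is tangent to TN there, ZT ⟂ TN, with radius 6.4, so the center Z sits 6.4 in from both sides at Z = (37.50, -16.50). Then |QZ| = |Z − Q| = 40.97.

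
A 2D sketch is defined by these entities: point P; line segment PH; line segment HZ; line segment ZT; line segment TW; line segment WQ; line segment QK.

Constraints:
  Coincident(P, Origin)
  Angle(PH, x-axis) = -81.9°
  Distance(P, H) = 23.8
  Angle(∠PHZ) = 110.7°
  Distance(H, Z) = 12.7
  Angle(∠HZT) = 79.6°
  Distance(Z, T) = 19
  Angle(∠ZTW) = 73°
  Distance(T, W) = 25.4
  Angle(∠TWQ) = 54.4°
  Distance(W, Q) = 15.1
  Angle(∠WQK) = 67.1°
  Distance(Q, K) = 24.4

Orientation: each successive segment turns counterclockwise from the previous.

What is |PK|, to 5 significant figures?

10.566

P is at the origin; PH runs at -81.9° with length 23.8, so H = (3.3534, -23.563). ∠PHZ = 110.7° gives HZ at -12.600° from the x-axis; with |HZ| = 12.7, Z = (15.748, -26.333). ∠HZT = 79.6° gives ZT at 87.800° from the x-axis; with |ZT| = 19.0, T = (16.477, -7.3470). ∠ZTW = 73.0° gives TW at -165.20° from the x-axis; with |TW| = 25.4, W = (-8.0804, -13.835). ∠TWQ = 54.4° gives WQ at -39.600° from the x-axis; with |WQ| = 15.1, Q = (3.5544, -23.460). ∠WQK = 67.1° gives QK at 73.300° from the x-axis; with |QK| = 24.4, K = (10.566, -0.089542). Then |PK| = |K − P| = 10.566.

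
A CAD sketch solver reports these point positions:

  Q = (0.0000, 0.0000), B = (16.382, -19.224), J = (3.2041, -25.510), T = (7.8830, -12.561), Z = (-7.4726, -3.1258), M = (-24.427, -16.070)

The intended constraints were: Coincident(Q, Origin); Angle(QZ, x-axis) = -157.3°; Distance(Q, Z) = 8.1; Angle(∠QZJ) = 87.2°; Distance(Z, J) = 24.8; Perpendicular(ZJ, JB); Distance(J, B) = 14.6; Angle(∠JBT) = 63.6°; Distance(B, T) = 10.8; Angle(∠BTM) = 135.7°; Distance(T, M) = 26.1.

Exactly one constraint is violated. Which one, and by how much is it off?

Distance(T, M) = 26.1 — off by 6.40.

Q = (0.00, 0.00) ✓; QZ at -157.3° ✓; |QZ| = 8.100 ✓; ∠QZJ = 87.20° ✓; |ZJ| = 24.80 ✓; ∠(ZJ, JB) = 90.00° ✓; |JB| = 14.60 ✓; ∠JBT = 63.60° ✓; |BT| = 10.80 ✓; ∠BTM = 135.7° ✓; |TM| = 32.50 ✗.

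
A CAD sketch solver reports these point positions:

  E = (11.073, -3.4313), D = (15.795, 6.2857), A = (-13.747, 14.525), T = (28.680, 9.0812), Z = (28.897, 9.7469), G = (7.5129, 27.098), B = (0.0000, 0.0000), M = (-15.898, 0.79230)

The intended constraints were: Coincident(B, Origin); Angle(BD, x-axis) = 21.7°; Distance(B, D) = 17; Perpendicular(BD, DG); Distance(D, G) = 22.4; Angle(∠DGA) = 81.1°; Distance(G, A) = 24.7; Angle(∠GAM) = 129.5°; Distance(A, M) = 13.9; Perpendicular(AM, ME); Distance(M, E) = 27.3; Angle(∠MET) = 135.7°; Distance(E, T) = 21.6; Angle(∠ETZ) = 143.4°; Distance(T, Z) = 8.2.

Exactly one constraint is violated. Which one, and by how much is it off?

Distance(T, Z) = 8.2 — off by 7.50.

B = (0.00, 0.00) ✓; BD at 21.70° ✓; |BD| = 17.00 ✓; ∠(BD, DG) = 90.00° ✓; |DG| = 22.40 ✓; ∠DGA = 81.10° ✓; |GA| = 24.70 ✓; ∠GAM = 129.5° ✓; |AM| = 13.90 ✓; ∠(AM, ME) = 90.00° ✓; |ME| = 27.30 ✓; ∠MET = 135.7° ✓; |ET| = 21.60 ✓; ∠ETZ = 143.5° ✓; |TZ| = 0.7002 ✗.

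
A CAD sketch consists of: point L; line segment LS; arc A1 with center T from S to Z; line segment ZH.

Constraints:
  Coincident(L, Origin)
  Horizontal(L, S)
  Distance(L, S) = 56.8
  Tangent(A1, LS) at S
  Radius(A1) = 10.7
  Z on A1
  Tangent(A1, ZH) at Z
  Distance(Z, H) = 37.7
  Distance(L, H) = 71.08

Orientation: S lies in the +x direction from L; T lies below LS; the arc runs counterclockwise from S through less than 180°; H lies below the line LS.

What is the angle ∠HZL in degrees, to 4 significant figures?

112.1°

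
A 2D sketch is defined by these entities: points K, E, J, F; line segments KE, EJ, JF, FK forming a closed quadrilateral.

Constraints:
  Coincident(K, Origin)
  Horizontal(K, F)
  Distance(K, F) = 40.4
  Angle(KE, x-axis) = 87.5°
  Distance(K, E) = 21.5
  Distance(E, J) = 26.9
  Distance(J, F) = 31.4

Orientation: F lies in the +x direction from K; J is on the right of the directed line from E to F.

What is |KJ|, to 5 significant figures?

10.134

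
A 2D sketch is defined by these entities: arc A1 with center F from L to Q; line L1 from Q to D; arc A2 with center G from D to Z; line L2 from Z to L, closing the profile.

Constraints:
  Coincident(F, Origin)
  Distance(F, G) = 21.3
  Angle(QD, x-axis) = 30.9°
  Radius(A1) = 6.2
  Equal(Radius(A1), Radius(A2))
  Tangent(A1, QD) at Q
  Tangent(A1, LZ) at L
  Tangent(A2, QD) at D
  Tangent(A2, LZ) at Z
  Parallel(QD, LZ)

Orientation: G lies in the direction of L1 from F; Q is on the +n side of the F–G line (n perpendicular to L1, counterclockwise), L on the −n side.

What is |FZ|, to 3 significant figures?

22.2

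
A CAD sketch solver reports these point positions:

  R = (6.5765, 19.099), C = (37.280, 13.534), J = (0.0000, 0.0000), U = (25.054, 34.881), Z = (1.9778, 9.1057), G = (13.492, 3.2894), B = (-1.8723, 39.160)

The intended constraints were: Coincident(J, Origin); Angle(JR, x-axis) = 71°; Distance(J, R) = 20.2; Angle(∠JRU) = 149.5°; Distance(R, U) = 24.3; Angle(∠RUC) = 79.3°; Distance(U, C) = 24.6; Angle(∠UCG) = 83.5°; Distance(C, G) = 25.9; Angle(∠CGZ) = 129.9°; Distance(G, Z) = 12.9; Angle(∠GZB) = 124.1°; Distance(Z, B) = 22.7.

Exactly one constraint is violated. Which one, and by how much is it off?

Distance(Z, B) = 22.7 — off by 7.60.

J = (0.00, 0.00) ✓; JR at 71.00° ✓; |JR| = 20.20 ✓; ∠JRU = 149.5° ✓; |RU| = 24.30 ✓; ∠RUC = 79.30° ✓; |UC| = 24.60 ✓; ∠UCG = 83.50° ✓; |CG| = 25.90 ✓; ∠CGZ = 129.9° ✓; |GZ| = 12.90 ✓; ∠GZB = 124.1° ✓; |ZB| = 30.30 ✗.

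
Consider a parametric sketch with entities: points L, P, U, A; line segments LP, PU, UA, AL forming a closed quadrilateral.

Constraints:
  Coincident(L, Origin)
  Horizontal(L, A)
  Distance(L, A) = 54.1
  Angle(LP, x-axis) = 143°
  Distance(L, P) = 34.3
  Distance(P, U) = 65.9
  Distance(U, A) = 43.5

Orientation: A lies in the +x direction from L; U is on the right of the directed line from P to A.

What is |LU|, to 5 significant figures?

32.290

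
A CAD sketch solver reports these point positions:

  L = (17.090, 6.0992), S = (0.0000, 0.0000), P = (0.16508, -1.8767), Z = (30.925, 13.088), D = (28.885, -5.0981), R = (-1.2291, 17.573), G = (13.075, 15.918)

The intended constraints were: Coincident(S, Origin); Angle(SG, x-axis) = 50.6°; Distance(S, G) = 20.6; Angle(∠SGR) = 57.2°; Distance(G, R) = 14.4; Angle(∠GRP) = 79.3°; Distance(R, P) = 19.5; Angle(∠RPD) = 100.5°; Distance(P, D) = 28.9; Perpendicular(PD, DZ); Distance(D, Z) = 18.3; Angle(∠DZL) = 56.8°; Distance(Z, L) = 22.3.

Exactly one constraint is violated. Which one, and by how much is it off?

Distance(Z, L) = 22.3 — off by 6.80.

S = (0.00, 0.00) ✓; SG at 50.60° ✓; |SG| = 20.60 ✓; ∠SGR = 57.20° ✓; |GR| = 14.40 ✓; ∠GRP = 79.30° ✓; |RP| = 19.50 ✓; ∠RPD = 100.5° ✓; |PD| = 28.90 ✓; ∠(PD, DZ) = 90.00° ✓; |DZ| = 18.30 ✓; ∠DZL = 56.80° ✓; |ZL| = 15.50 ✗.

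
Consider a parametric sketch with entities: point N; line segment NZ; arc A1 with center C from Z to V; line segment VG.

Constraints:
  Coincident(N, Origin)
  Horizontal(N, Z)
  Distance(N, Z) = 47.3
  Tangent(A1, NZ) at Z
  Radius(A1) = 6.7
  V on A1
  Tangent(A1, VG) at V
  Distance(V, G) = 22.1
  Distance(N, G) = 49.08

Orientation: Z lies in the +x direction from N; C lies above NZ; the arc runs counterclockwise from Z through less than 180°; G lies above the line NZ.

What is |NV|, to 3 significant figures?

53.8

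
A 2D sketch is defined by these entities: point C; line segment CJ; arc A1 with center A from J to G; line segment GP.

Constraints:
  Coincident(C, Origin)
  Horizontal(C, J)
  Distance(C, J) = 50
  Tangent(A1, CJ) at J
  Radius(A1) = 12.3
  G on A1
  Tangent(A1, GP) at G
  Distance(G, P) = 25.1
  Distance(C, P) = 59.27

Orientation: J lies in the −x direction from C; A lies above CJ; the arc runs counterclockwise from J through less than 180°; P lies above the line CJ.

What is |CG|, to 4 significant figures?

41.00

C is at the origin; C and J share the same y with |CJ| = 50.0 and J on the −x side, so J = (-50.00, 0.000). Tangency of A1 to CJ means the radius AJ is perpendicular to CJ, so A = J + (0, 12.3) = (-50.00, 12.30). Since AG ⟂ GP (tangency), |AP| = √(12.3² + 25.1²) = 27.95 regardless of where G sits on A1. So P lies on both circle(C, 59.27) and circle(A, 27.95); the above-CJ intersection is P = (-44.08, 39.62). G is the foot of the tangent from P: G = (-38.06, 15.25).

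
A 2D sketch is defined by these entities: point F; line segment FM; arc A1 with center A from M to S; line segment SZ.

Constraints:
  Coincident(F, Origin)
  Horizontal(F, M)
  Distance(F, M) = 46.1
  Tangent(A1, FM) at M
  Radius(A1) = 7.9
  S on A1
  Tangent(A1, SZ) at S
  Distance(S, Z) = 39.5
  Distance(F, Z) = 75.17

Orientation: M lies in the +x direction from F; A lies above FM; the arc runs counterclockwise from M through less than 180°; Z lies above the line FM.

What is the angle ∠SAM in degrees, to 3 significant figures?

81.8°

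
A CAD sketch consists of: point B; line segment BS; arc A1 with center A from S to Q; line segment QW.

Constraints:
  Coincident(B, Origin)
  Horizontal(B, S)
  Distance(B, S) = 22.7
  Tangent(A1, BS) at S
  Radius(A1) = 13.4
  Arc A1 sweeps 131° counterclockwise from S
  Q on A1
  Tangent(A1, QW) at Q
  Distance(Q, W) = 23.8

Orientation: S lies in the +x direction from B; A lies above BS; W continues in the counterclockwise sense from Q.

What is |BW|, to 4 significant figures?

43.68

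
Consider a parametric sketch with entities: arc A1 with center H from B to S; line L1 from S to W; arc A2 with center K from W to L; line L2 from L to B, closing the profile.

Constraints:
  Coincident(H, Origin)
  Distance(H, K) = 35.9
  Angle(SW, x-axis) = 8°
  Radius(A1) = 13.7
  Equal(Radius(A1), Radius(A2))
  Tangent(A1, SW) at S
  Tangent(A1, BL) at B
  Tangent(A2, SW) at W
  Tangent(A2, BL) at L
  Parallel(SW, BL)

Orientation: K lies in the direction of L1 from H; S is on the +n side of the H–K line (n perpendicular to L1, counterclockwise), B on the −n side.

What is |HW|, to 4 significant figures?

38.43

The slot axis is L1's direction at 8.0°, so u = (cos 8.0°, sin 8.0°) = (0.9903, 0.1392) and n = (−sin 8.0°, cos 8.0°) = (-0.1392, 0.9903). H is at the origin and K lies 35.9 along u from H, so K = 35.9·u = (35.55, 4.996). Tangency of A1 to both parallel lines with radius 13.7 puts S and B at H ± 13.7·n: S = (-1.907, 13.57), B = (1.907, -13.57). Equal radii place W and L the same way about K: W = K + 13.7·n = (33.64, 18.56), L = K − 13.7·n = (37.46, -8.570). Then |HW| = |W − H| = 38.43.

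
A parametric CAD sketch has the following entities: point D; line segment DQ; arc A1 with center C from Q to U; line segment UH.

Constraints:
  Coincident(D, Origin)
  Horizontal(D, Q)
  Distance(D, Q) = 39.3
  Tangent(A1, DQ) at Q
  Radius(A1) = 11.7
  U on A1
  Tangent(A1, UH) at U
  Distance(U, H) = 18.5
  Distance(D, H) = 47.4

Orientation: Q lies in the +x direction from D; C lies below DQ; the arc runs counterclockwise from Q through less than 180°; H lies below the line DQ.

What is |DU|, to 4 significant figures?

32.14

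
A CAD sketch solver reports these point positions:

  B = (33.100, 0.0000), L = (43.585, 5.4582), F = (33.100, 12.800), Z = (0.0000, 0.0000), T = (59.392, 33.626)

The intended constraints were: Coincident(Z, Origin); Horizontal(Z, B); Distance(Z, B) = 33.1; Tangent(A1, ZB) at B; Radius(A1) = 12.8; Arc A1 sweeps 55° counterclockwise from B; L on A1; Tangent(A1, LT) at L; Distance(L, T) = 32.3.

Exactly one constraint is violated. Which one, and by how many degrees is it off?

Tangent(A1, LT) at L — off by 5.70°.

Z = (0.00, 0.00) ✓; Z.y = 0.00, B.y = 0.00 ✓; |ZB| = 33.10 ✓; ∠(FB, BZ) = 90.00° ✓; |FB| = 12.80 ✓; bearing(F→L) − bearing(F→B) = 55.00° ✓; |FL| = 12.80 ✓; ∠(FL, LT) = 84.30° ✗; |LT| = 32.30 ✓.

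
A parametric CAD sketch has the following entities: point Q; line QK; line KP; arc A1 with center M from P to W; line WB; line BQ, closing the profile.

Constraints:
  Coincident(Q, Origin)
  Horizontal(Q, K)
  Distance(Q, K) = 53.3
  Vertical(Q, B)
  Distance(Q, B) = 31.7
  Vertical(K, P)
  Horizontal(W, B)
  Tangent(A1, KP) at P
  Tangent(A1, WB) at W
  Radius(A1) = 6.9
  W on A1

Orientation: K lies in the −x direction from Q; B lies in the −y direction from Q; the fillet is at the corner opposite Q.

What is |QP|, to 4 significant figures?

58.79

The virtual corner opposite Q is at (-53.30, -31.70). Since A1 is tangent to KP there, MP ⟂ KP and since A1 is tangent to WB there, MW ⟂ WB, with radius 6.9, so the center M sits 6.9 in from both sides at M = (-46.40, -24.80). That places the tangent points at P = (-53.30, -24.80) on KP and W = (-46.40, -31.70) on WB. Then |QP| = |P − Q| = 58.79.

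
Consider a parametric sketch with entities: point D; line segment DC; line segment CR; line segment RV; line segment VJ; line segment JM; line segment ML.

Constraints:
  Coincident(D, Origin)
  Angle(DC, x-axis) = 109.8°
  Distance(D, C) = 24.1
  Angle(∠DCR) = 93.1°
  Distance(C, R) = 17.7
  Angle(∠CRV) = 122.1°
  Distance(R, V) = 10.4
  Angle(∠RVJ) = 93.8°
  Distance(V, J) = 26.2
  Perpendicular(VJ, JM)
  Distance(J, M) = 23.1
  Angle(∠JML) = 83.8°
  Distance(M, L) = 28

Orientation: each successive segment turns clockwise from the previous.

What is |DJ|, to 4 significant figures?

3.309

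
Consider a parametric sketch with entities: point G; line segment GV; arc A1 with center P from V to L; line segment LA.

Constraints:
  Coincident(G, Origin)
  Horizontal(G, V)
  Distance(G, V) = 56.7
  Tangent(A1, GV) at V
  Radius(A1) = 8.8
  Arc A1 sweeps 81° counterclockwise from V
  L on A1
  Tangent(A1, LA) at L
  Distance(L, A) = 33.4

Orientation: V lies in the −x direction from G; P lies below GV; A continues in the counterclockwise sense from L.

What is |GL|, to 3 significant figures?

65.8

G is at the origin; GV is horizontal with |GV| = 56.7 and V on the −x side, so V = (-56.7, 0.00). Since A1 is tangent to GV there, PV ⟂ GV, so P = V + (0, -8.8) = (-56.7, -8.80). On A1, V sits at bearing 90° from P; an 81° counterclockwise sweep puts L at bearing 171°, so L = P + 8.8·(cos 171°, sin 171°) = (-65.4, -7.42). Then |GL| = |L − G| = 65.8.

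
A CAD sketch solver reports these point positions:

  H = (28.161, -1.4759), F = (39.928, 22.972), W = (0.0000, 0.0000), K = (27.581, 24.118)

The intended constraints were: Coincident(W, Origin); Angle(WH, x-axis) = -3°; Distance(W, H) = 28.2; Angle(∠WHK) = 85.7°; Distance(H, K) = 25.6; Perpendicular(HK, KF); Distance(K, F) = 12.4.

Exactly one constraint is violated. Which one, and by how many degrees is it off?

Perpendicular(HK, KF) — off by 6.60°.

W = (0.00, 0.00) ✓; WH at -3.000° ✓; |WH| = 28.20 ✓; ∠WHK = 85.70° ✓; |HK| = 25.60 ✓; ∠(HK, KF) = 96.60° ✗; |KF| = 12.40 ✓.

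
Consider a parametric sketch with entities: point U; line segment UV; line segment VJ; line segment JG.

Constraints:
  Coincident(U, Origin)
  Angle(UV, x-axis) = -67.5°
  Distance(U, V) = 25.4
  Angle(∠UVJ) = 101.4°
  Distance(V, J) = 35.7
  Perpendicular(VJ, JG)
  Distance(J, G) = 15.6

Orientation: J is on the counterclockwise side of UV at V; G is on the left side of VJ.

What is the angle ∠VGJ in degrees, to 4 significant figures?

66.40°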